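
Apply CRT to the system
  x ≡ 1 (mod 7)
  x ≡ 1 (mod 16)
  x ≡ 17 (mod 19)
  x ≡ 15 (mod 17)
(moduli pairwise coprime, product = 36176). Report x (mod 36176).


Product of moduli M = 7 · 16 · 19 · 17 = 36176.
Merge one congruence at a time:
  Start: x ≡ 1 (mod 7).
  Combine with x ≡ 1 (mod 16); new modulus lcm = 112.
    Write x = 1 + 7·t and substitute into x ≡ 1 (mod 16): 7·t ≡ 1 − 1 = 0 (mod 16).
    The inverse of 7 mod 16 is 7 (since 7·7 = 49 = 3·16 + 1), so t ≡ 7·0 = 0 ≡ 0 (mod 16).
    Then x = 1 + 7·0 = 1, valid modulo lcm(7, 16) = 112: x ≡ 1 (mod 112).
  Combine with x ≡ 17 (mod 19); new modulus lcm = 2128.
    Write x = 1 + 112·t and substitute into x ≡ 17 (mod 19): 112·t ≡ 17 − 1 = 16 (mod 19).
    Reduce coefficients mod 19: 17·t ≡ 16 (mod 19).
    The inverse of 17 mod 19 is 9 (since 17·9 = 153 = 8·19 + 1), so t ≡ 9·16 = 144 ≡ 11 (mod 19).
    Then x = 1 + 112·11 = 1233, valid modulo lcm(112, 19) = 2128: x ≡ 1233 (mod 2128).
  Combine with x ≡ 15 (mod 17); new modulus lcm = 36176.
    Write x = 1233 + 2128·t and substitute into x ≡ 15 (mod 17): 2128·t ≡ 15 − 1233 = -1218 (mod 17).
    Reduce coefficients mod 17: 3·t ≡ 6 (mod 17).
    The inverse of 3 mod 17 is 6 (since 3·6 = 18 = 1·17 + 1), so t ≡ 6·6 = 36 ≡ 2 (mod 17).
    Then x = 1233 + 2128·2 = 5489, valid modulo lcm(2128, 17) = 36176: x ≡ 5489 (mod 36176).
Verify against each original: 5489 mod 7 = 1, 5489 mod 16 = 1, 5489 mod 19 = 17, 5489 mod 17 = 15.

x ≡ 5489 (mod 36176).


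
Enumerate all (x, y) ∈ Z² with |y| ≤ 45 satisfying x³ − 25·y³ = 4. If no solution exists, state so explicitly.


The equation is x³ - 25y³ = 4. For fixed y, x³ = 25·y³ + 4, so a solution requires the RHS to be a perfect cube.
Strategy: iterate y from -45 to 45, compute RHS = 25·y³ + 4, and check whether it is a (positive or negative) perfect cube.
Check small values of y:
  y = 0: RHS = 4 is not a perfect cube.
  y = 1: RHS = 29 is not a perfect cube.
  y = -1: RHS = -21 is not a perfect cube.
  y = 2: RHS = 204 is not a perfect cube.
  y = -2: RHS = -196 is not a perfect cube.
  y = 3: RHS = 679 is not a perfect cube.
  y = -3: RHS = -671 is not a perfect cube.
Continuing the search up to |y| = 45 finds no solutions either.
No (x, y) in the scanned range satisfies the equation.

No integer solutions with |y| ≤ 45.


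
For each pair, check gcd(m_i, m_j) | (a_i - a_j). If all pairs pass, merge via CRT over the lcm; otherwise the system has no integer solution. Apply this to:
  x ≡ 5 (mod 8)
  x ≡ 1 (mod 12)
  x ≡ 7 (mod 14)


Moduli 8, 12, 14 are not pairwise coprime, so CRT works modulo lcm(m_i) when all pairwise compatibility conditions hold.
Pairwise compatibility: gcd(m_i, m_j) must divide a_i - a_j for every pair.
Merge one congruence at a time:
  Start: x ≡ 5 (mod 8).
  Combine with x ≡ 1 (mod 12): gcd(8, 12) = 4; 1 - 5 = -4, which IS divisible by 4, so compatible.
    Write x = 5 + 8·t and substitute into x ≡ 1 (mod 12): 8·t ≡ 1 − 5 = -4 (mod 12).
    Divide the congruence (and modulus) by g = 4: 2·t ≡ -1 (mod 3).
    Reduce coefficients mod 3: 2·t ≡ 2 (mod 3).
    The inverse of 2 mod 3 is 2 (since 2·2 = 4 = 1·3 + 1), so t ≡ 2·2 = 4 ≡ 1 (mod 3).
    Then x = 5 + 8·1 = 13, valid modulo lcm(8, 12) = 24: x ≡ 13 (mod 24).
  Combine with x ≡ 7 (mod 14): gcd(24, 14) = 2; 7 - 13 = -6, which IS divisible by 2, so compatible.
    Write x = 13 + 24·t and substitute into x ≡ 7 (mod 14): 24·t ≡ 7 − 13 = -6 (mod 14).
    Divide the congruence (and modulus) by g = 2: 12·t ≡ -3 (mod 7).
    Reduce coefficients mod 7: 5·t ≡ 4 (mod 7).
    The inverse of 5 mod 7 is 3 (since 5·3 = 15 = 2·7 + 1), so t ≡ 3·4 = 12 ≡ 5 (mod 7).
    Then x = 13 + 24·5 = 133, valid modulo lcm(24, 14) = 168: x ≡ 133 (mod 168).
Verify: 133 mod 8 = 5, 133 mod 12 = 1, 133 mod 14 = 7.

x ≡ 133 (mod 168).


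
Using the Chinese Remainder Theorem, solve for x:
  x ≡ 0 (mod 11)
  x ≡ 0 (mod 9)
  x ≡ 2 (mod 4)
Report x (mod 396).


Moduli 11, 9, 4 are pairwise coprime; by CRT there is a unique solution modulo M = 11 · 9 · 4 = 396.
Solve pairwise, accumulating the modulus:
  Start with x ≡ 0 (mod 11).
  Combine with x ≡ 0 (mod 9): since gcd(11, 9) = 1, we get a unique residue mod 99.
    Write x = 0 + 11·t and substitute into x ≡ 0 (mod 9): 11·t ≡ 0 − 0 = 0 (mod 9).
    Reduce coefficients mod 9: 2·t ≡ 0 (mod 9).
    The inverse of 2 mod 9 is 5 (since 2·5 = 10 = 1·9 + 1), so t ≡ 5·0 = 0 ≡ 0 (mod 9).
    Then x = 0 + 11·0 = 0, valid modulo lcm(11, 9) = 99: x ≡ 0 (mod 99).
  Combine with x ≡ 2 (mod 4): since gcd(99, 4) = 1, we get a unique residue mod 396.
    Write x = 0 + 99·t and substitute into x ≡ 2 (mod 4): 99·t ≡ 2 − 0 = 2 (mod 4).
    Reduce coefficients mod 4: 3·t ≡ 2 (mod 4).
    The inverse of 3 mod 4 is 3 (since 3·3 = 9 = 2·4 + 1), so t ≡ 3·2 = 6 ≡ 2 (mod 4).
    Then x = 0 + 99·2 = 198, valid modulo lcm(99, 4) = 396: x ≡ 198 (mod 396).
Verify: 198 mod 11 = 0 ✓, 198 mod 9 = 0 ✓, 198 mod 4 = 2 ✓.

x ≡ 198 (mod 396).


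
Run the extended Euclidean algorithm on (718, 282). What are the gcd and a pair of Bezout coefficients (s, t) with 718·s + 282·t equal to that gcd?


Euclidean algorithm on (718, 282) — divide until remainder is 0:
  718 = 2 · 282 + 154
  282 = 1 · 154 + 128
  154 = 1 · 128 + 26
  128 = 4 · 26 + 24
  26 = 1 · 24 + 2
  24 = 12 · 2 + 0
gcd(718, 282) = 2.
Track Bezout coefficients alongside the remainders: start with r₀ = 718 = a·1 + b·0 (s = 1, t = 0) and r₁ = 282 = a·0 + b·1 (s = 0, t = 1); each new remainder r_{k+1} = r_{k-1} − q_k·r_k inherits s_{k+1} = s_{k-1} − q_k·s_k, t_{k+1} = t_{k-1} − q_k·t_k, so r_k = a·s_k + b·t_k at every step:
  q = 2: r = 154, s = 1 − 2·0 = 1, t = 0 − 2·1 = -2  (check: 718·1 + 282·(-2) = 154)
  q = 1: r = 128, s = 0 − 1·1 = -1, t = 1 − 1·(-2) = 3  (check: 718·(-1) + 282·3 = 128)
  q = 1: r = 26, s = 1 − 1·(-1) = 2, t = -2 − 1·3 = -5  (check: 718·2 + 282·(-5) = 26)
  q = 4: r = 24, s = -1 − 4·2 = -9, t = 3 − 4·(-5) = 23  (check: 718·(-9) + 282·23 = 24)
  q = 1: r = 2, s = 2 − 1·(-9) = 11, t = -5 − 1·23 = -28  (check: 718·11 + 282·(-28) = 2)
The row with r = 2 (the gcd) gives the Bezout coefficients s = 11, t = -28.
Result: 718 · (11) + 282 · (-28) = 2.

gcd(718, 282) = 2; s = 11, t = -28 (check: 718·11 + 282·(-28) = 2).


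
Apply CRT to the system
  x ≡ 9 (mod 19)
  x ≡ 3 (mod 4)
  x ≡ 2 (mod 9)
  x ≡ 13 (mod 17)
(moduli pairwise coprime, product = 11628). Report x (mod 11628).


Product of moduli M = 19 · 4 · 9 · 17 = 11628.
Merge one congruence at a time:
  Start: x ≡ 9 (mod 19).
  Combine with x ≡ 3 (mod 4); new modulus lcm = 76.
    Write x = 9 + 19·t and substitute into x ≡ 3 (mod 4): 19·t ≡ 3 − 9 = -6 (mod 4).
    Reduce coefficients mod 4: 3·t ≡ 2 (mod 4).
    The inverse of 3 mod 4 is 3 (since 3·3 = 9 = 2·4 + 1), so t ≡ 3·2 = 6 ≡ 2 (mod 4).
    Then x = 9 + 19·2 = 47, valid modulo lcm(19, 4) = 76: x ≡ 47 (mod 76).
  Combine with x ≡ 2 (mod 9); new modulus lcm = 684.
    Write x = 47 + 76·t and substitute into x ≡ 2 (mod 9): 76·t ≡ 2 − 47 = -45 (mod 9).
    Reduce coefficients mod 9: 4·t ≡ 0 (mod 9).
    The inverse of 4 mod 9 is 7 (since 4·7 = 28 = 3·9 + 1), so t ≡ 7·0 = 0 ≡ 0 (mod 9).
    Then x = 47 + 76·0 = 47, valid modulo lcm(76, 9) = 684: x ≡ 47 (mod 684).
  Combine with x ≡ 13 (mod 17); new modulus lcm = 11628.
    Write x = 47 + 684·t and substitute into x ≡ 13 (mod 17): 684·t ≡ 13 − 47 = -34 (mod 17).
    Reduce coefficients mod 17: 4·t ≡ 0 (mod 17).
    The inverse of 4 mod 17 is 13 (since 4·13 = 52 = 3·17 + 1), so t ≡ 13·0 = 0 ≡ 0 (mod 17).
    Then x = 47 + 684·0 = 47, valid modulo lcm(684, 17) = 11628: x ≡ 47 (mod 11628).
Verify against each original: 47 mod 19 = 9, 47 mod 4 = 3, 47 mod 9 = 2, 47 mod 17 = 13.

x ≡ 47 (mod 11628).


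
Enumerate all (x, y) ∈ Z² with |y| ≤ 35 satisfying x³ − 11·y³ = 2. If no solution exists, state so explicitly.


The equation is x³ - 11y³ = 2. For fixed y, x³ = 11·y³ + 2, so a solution requires the RHS to be a perfect cube.
Strategy: iterate y from -35 to 35, compute RHS = 11·y³ + 2, and check whether it is a (positive or negative) perfect cube.
Check small values of y:
  y = 0: RHS = 2 is not a perfect cube.
  y = 1: RHS = 13 is not a perfect cube.
  y = -1: RHS = -9 is not a perfect cube.
  y = 2: RHS = 90 is not a perfect cube.
  y = -2: RHS = -86 is not a perfect cube.
  y = 3: RHS = 299 is not a perfect cube.
  y = -3: RHS = -295 is not a perfect cube.
Continuing the search up to |y| = 35 finds no solutions either.
No (x, y) in the scanned range satisfies the equation.

No integer solutions with |y| ≤ 35.


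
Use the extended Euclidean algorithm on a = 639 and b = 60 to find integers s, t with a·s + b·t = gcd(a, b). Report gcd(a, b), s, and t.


Euclidean algorithm on (639, 60) — divide until remainder is 0:
  639 = 10 · 60 + 39
  60 = 1 · 39 + 21
  39 = 1 · 21 + 18
  21 = 1 · 18 + 3
  18 = 6 · 3 + 0
gcd(639, 60) = 3.
Track Bezout coefficients alongside the remainders: start with r₀ = 639 = a·1 + b·0 (s = 1, t = 0) and r₁ = 60 = a·0 + b·1 (s = 0, t = 1); each new remainder r_{k+1} = r_{k-1} − q_k·r_k inherits s_{k+1} = s_{k-1} − q_k·s_k, t_{k+1} = t_{k-1} − q_k·t_k, so r_k = a·s_k + b·t_k at every step:
  q = 10: r = 39, s = 1 − 10·0 = 1, t = 0 − 10·1 = -10  (check: 639·1 + 60·(-10) = 39)
  q = 1: r = 21, s = 0 − 1·1 = -1, t = 1 − 1·(-10) = 11  (check: 639·(-1) + 60·11 = 21)
  q = 1: r = 18, s = 1 − 1·(-1) = 2, t = -10 − 1·11 = -21  (check: 639·2 + 60·(-21) = 18)
  q = 1: r = 3, s = -1 − 1·2 = -3, t = 11 − 1·(-21) = 32  (check: 639·(-3) + 60·32 = 3)
The row with r = 3 (the gcd) gives the Bezout coefficients s = -3, t = 32.
Result: 639 · (-3) + 60 · (32) = 3.

gcd(639, 60) = 3; s = -3, t = 32 (check: 639·(-3) + 60·32 = 3).


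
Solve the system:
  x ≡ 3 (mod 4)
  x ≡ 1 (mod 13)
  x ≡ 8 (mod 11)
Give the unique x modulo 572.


Moduli 4, 13, 11 are pairwise coprime; by CRT there is a unique solution modulo M = 4 · 13 · 11 = 572.
Solve pairwise, accumulating the modulus:
  Start with x ≡ 3 (mod 4).
  Combine with x ≡ 1 (mod 13): since gcd(4, 13) = 1, we get a unique residue mod 52.
    Write x = 3 + 4·t and substitute into x ≡ 1 (mod 13): 4·t ≡ 1 − 3 = -2 (mod 13).
    Reduce coefficients mod 13: 4·t ≡ 11 (mod 13).
    The inverse of 4 mod 13 is 10 (since 4·10 = 40 = 3·13 + 1), so t ≡ 10·11 = 110 ≡ 6 (mod 13).
    Then x = 3 + 4·6 = 27, valid modulo lcm(4, 13) = 52: x ≡ 27 (mod 52).
  Combine with x ≡ 8 (mod 11): since gcd(52, 11) = 1, we get a unique residue mod 572.
    Write x = 27 + 52·t and substitute into x ≡ 8 (mod 11): 52·t ≡ 8 − 27 = -19 (mod 11).
    Reduce coefficients mod 11: 8·t ≡ 3 (mod 11).
    The inverse of 8 mod 11 is 7 (since 8·7 = 56 = 5·11 + 1), so t ≡ 7·3 = 21 ≡ 10 (mod 11).
    Then x = 27 + 52·10 = 547, valid modulo lcm(52, 11) = 572: x ≡ 547 (mod 572).
Verify: 547 mod 4 = 3 ✓, 547 mod 13 = 1 ✓, 547 mod 11 = 8 ✓.

x ≡ 547 (mod 572).


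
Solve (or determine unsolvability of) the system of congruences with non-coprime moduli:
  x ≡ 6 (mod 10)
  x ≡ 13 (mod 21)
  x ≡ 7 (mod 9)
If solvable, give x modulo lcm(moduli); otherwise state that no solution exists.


Moduli 10, 21, 9 are not pairwise coprime, so CRT works modulo lcm(m_i) when all pairwise compatibility conditions hold.
Pairwise compatibility: gcd(m_i, m_j) must divide a_i - a_j for every pair.
Merge one congruence at a time:
  Start: x ≡ 6 (mod 10).
  Combine with x ≡ 13 (mod 21): gcd(10, 21) = 1; 13 - 6 = 7, which IS divisible by 1, so compatible.
    Write x = 6 + 10·t and substitute into x ≡ 13 (mod 21): 10·t ≡ 13 − 6 = 7 (mod 21).
    The inverse of 10 mod 21 is 19 (since 10·19 = 190 = 9·21 + 1), so t ≡ 19·7 = 133 ≡ 7 (mod 21).
    Then x = 6 + 10·7 = 76, valid modulo lcm(10, 21) = 210: x ≡ 76 (mod 210).
  Combine with x ≡ 7 (mod 9): gcd(210, 9) = 3; 7 - 76 = -69, which IS divisible by 3, so compatible.
    Write x = 76 + 210·t and substitute into x ≡ 7 (mod 9): 210·t ≡ 7 − 76 = -69 (mod 9).
    Divide the congruence (and modulus) by g = 3: 70·t ≡ -23 (mod 3).
    Reduce coefficients mod 3: 1·t ≡ 1 (mod 3).
    So t ≡ 1 (mod 3).
    Then x = 76 + 210·1 = 286, valid modulo lcm(210, 9) = 630: x ≡ 286 (mod 630).
Verify: 286 mod 10 = 6, 286 mod 21 = 13, 286 mod 9 = 7.

x ≡ 286 (mod 630).


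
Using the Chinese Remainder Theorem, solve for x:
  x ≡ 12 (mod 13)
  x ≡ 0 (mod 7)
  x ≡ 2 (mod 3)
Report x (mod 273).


Moduli 13, 7, 3 are pairwise coprime; by CRT there is a unique solution modulo M = 13 · 7 · 3 = 273.
Solve pairwise, accumulating the modulus:
  Start with x ≡ 12 (mod 13).
  Combine with x ≡ 0 (mod 7): since gcd(13, 7) = 1, we get a unique residue mod 91.
    Write x = 12 + 13·t and substitute into x ≡ 0 (mod 7): 13·t ≡ 0 − 12 = -12 (mod 7).
    Reduce coefficients mod 7: 6·t ≡ 2 (mod 7).
    The inverse of 6 mod 7 is 6 (since 6·6 = 36 = 5·7 + 1), so t ≡ 6·2 = 12 ≡ 5 (mod 7).
    Then x = 12 + 13·5 = 77, valid modulo lcm(13, 7) = 91: x ≡ 77 (mod 91).
  Combine with x ≡ 2 (mod 3): since gcd(91, 3) = 1, we get a unique residue mod 273.
    Write x = 77 + 91·t and substitute into x ≡ 2 (mod 3): 91·t ≡ 2 − 77 = -75 (mod 3).
    Reduce coefficients mod 3: 1·t ≡ 0 (mod 3).
    So t ≡ 0 (mod 3).
    Then x = 77 + 91·0 = 77, valid modulo lcm(91, 3) = 273: x ≡ 77 (mod 273).
Verify: 77 mod 13 = 12 ✓, 77 mod 7 = 0 ✓, 77 mod 3 = 2 ✓.

x ≡ 77 (mod 273).


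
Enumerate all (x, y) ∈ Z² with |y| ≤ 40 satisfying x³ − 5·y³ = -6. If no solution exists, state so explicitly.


The equation is x³ - 5y³ = -6. For fixed y, x³ = 5·y³ − 6, so a solution requires the RHS to be a perfect cube.
Strategy: iterate y from -40 to 40, compute RHS = 5·y³ − 6, and check whether it is a (positive or negative) perfect cube.
Check small values of y:
  y = 0: RHS = -6 is not a perfect cube.
  y = 1: RHS = -1 = (-1)³ ⇒ x = -1 works.
  y = -1: RHS = -11 is not a perfect cube.
  y = 2: RHS = 34 is not a perfect cube.
  y = -2: RHS = -46 is not a perfect cube.
  y = 3: RHS = 129 is not a perfect cube.
  y = -3: RHS = -141 is not a perfect cube.
Continuing the search up to |y| = 40 finds no further solutions beyond those listed.
Collected solutions: (-1, 1).

Solutions (with |y| ≤ 40): (-1, 1).


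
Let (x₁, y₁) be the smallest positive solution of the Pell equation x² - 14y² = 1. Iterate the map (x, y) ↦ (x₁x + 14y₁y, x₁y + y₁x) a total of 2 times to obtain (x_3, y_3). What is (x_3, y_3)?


Step 1: Find the fundamental solution (x₁, y₁) of x² - 14y² = 1.
  Expand √14 as a continued fraction. a₀ = ⌊√14⌋ = 3; iterate m_{k+1} = d_k·a_k − m_k, d_{k+1} = (14 − m_{k+1}²)/d_k, a_{k+1} = ⌊(a₀ + m_{k+1})/d_{k+1}⌋ (starting m₀ = 0, d₀ = 1), with convergents p_k = a_k·p_{k-1} + p_{k-2}, q_k = a_k·q_{k-1} + q_{k-2} (p₋₁ = 1, q₋₁ = 0):
  k = 0: a₀ = 3; p₀/q₀ = 3/1; p₀² − 14·q₀² = 9 − 14 = -5.
  k = 1: m = 3, d = 5, a = ⌊(3 + 3)/5⌋ = 1; p/q = (1·3 + 1)/(1·1 + 0) = 4/1; p² − 14·q² = 16 − 14 = 2.
  k = 2: m = 2, d = 2, a = ⌊(3 + 2)/2⌋ = 2; p/q = (2·4 + 3)/(2·1 + 1) = 11/3; p² − 14·q² = 121 − 126 = -5.
  k = 3: m = 2, d = 5, a = ⌊(3 + 2)/5⌋ = 1; p/q = (1·11 + 4)/(1·3 + 1) = 15/4; p² − 14·q² = 225 − 224 = 1.
  The first convergent with p² − 14·q² = 1 gives the fundamental solution (x₁, y₁) = (15, 4).
Step 2: Apply the recurrence (x_{n+1}, y_{n+1}) = (x₁x_n + 14y₁y_n, x₁y_n + y₁x_n) repeatedly.
  From (x_1, y_1) = (15, 4): x_2 = 15·15 + 14·4·4 = 449; y_2 = 15·4 + 4·15 = 120.
  From (x_2, y_2) = (449, 120): x_3 = 15·449 + 14·4·120 = 13455; y_3 = 15·120 + 4·449 = 3596.
Step 3: Verify x_3² - 14·y_3² = 181037025 - 181037024 = 1 (should be 1). ✓

(x_1, y_1) = (15, 4); (x_3, y_3) = (13455, 3596).


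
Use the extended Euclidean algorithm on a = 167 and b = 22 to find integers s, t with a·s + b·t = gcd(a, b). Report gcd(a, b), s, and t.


Euclidean algorithm on (167, 22) — divide until remainder is 0:
  167 = 7 · 22 + 13
  22 = 1 · 13 + 9
  13 = 1 · 9 + 4
  9 = 2 · 4 + 1
  4 = 4 · 1 + 0
gcd(167, 22) = 1.
Track Bezout coefficients alongside the remainders: start with r₀ = 167 = a·1 + b·0 (s = 1, t = 0) and r₁ = 22 = a·0 + b·1 (s = 0, t = 1); each new remainder r_{k+1} = r_{k-1} − q_k·r_k inherits s_{k+1} = s_{k-1} − q_k·s_k, t_{k+1} = t_{k-1} − q_k·t_k, so r_k = a·s_k + b·t_k at every step:
  q = 7: r = 13, s = 1 − 7·0 = 1, t = 0 − 7·1 = -7  (check: 167·1 + 22·(-7) = 13)
  q = 1: r = 9, s = 0 − 1·1 = -1, t = 1 − 1·(-7) = 8  (check: 167·(-1) + 22·8 = 9)
  q = 1: r = 4, s = 1 − 1·(-1) = 2, t = -7 − 1·8 = -15  (check: 167·2 + 22·(-15) = 4)
  q = 2: r = 1, s = -1 − 2·2 = -5, t = 8 − 2·(-15) = 38  (check: 167·(-5) + 22·38 = 1)
The row with r = 1 (the gcd) gives the Bezout coefficients s = -5, t = 38.
Result: 167 · (-5) + 22 · (38) = 1.

gcd(167, 22) = 1; s = -5, t = 38 (check: 167·(-5) + 22·38 = 1).


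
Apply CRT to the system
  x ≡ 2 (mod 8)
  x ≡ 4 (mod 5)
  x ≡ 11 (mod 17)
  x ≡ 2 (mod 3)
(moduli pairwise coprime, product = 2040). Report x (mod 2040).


Product of moduli M = 8 · 5 · 17 · 3 = 2040.
Merge one congruence at a time:
  Start: x ≡ 2 (mod 8).
  Combine with x ≡ 4 (mod 5); new modulus lcm = 40.
    Write x = 2 + 8·t and substitute into x ≡ 4 (mod 5): 8·t ≡ 4 − 2 = 2 (mod 5).
    Reduce coefficients mod 5: 3·t ≡ 2 (mod 5).
    The inverse of 3 mod 5 is 2 (since 3·2 = 6 = 1·5 + 1), so t ≡ 2·2 = 4 ≡ 4 (mod 5).
    Then x = 2 + 8·4 = 34, valid modulo lcm(8, 5) = 40: x ≡ 34 (mod 40).
  Combine with x ≡ 11 (mod 17); new modulus lcm = 680.
    Write x = 34 + 40·t and substitute into x ≡ 11 (mod 17): 40·t ≡ 11 − 34 = -23 (mod 17).
    Reduce coefficients mod 17: 6·t ≡ 11 (mod 17).
    The inverse of 6 mod 17 is 3 (since 6·3 = 18 = 1·17 + 1), so t ≡ 3·11 = 33 ≡ 16 (mod 17).
    Then x = 34 + 40·16 = 674, valid modulo lcm(40, 17) = 680: x ≡ 674 (mod 680).
  Combine with x ≡ 2 (mod 3); new modulus lcm = 2040.
    Write x = 674 + 680·t and substitute into x ≡ 2 (mod 3): 680·t ≡ 2 − 674 = -672 (mod 3).
    Reduce coefficients mod 3: 2·t ≡ 0 (mod 3).
    The inverse of 2 mod 3 is 2 (since 2·2 = 4 = 1·3 + 1), so t ≡ 2·0 = 0 ≡ 0 (mod 3).
    Then x = 674 + 680·0 = 674, valid modulo lcm(680, 3) = 2040: x ≡ 674 (mod 2040).
Verify against each original: 674 mod 8 = 2, 674 mod 5 = 4, 674 mod 17 = 11, 674 mod 3 = 2.

x ≡ 674 (mod 2040).


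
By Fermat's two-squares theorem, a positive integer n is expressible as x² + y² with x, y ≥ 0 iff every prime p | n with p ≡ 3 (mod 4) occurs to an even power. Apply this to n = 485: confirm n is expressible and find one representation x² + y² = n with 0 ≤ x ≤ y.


Step 1: Factor n = 485 = 5 · 97.
Step 2: Check the mod-4 condition on each prime factor: 5 ≡ 1 (mod 4), exponent 1; 97 ≡ 1 (mod 4), exponent 1.
All primes ≡ 3 (mod 4) appear to even exponent (or don't appear), so by the two-squares theorem n IS expressible as a sum of two squares.
Step 3: Build a representation. Here n = 5 · 97 is a product of primes ≡ 1 (mod 4). Each prime p ≡ 1 (mod 4) is itself a sum of two squares; find a² by testing p − a² for a perfect square:
  5: 5 − 1² = 4 = 2² ⇒ 5 = 1² + 2².
  97: 97 − 1² = 96, 97 − 2² = 93, 97 − 3² = 88, 97 − 4² = 81 = 9² ⇒ 97 = 4² + 9².
  Combine using the Brahmagupta–Fibonacci identity (a² + b²)(c² + d²) = (ac − bd)² + (ad + bc)² = (ac + bd)² + (ad − bc)²:
  5 · 97 = 485: from (1² + 2²)(4² + 9²), take (1·4 − 2·9, 1·9 + 2·4) = (4 − 18, 9 + 8) = (-14, 17); dropping signs (only squares matter) gives (14, 17); check 14² + 17² = 196 + 289 = 485 ✓.
Step 4: Order so x ≤ y and verify: 14² + 17² = 196 + 289 = 485 = n. ✓

n = 485 = 14² + 17² (one valid representation with x ≤ y).


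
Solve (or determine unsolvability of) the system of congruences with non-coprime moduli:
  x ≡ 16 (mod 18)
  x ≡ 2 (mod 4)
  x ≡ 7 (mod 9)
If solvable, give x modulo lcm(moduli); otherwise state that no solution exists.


Moduli 18, 4, 9 are not pairwise coprime, so CRT works modulo lcm(m_i) when all pairwise compatibility conditions hold.
Pairwise compatibility: gcd(m_i, m_j) must divide a_i - a_j for every pair.
Merge one congruence at a time:
  Start: x ≡ 16 (mod 18).
  Combine with x ≡ 2 (mod 4): gcd(18, 4) = 2; 2 - 16 = -14, which IS divisible by 2, so compatible.
    Write x = 16 + 18·t and substitute into x ≡ 2 (mod 4): 18·t ≡ 2 − 16 = -14 (mod 4).
    Divide the congruence (and modulus) by g = 2: 9·t ≡ -7 (mod 2).
    Reduce coefficients mod 2: 1·t ≡ 1 (mod 2).
    So t ≡ 1 (mod 2).
    Then x = 16 + 18·1 = 34, valid modulo lcm(18, 4) = 36: x ≡ 34 (mod 36).
  Combine with x ≡ 7 (mod 9): gcd(36, 9) = 9; 7 - 34 = -27, which IS divisible by 9, so compatible.
    Write x = 34 + 36·t and substitute into x ≡ 7 (mod 9): 36·t ≡ 7 − 34 = -27 (mod 9).
    Divide the congruence (and modulus) by g = 9: 4·t ≡ -3 (mod 1).
    Modulo 1 every t works; take t = 0.
    Then x = 34 + 36·0 = 34, valid modulo lcm(36, 9) = 36: x ≡ 34 (mod 36).
Verify: 34 mod 18 = 16, 34 mod 4 = 2, 34 mod 9 = 7.

x ≡ 34 (mod 36).


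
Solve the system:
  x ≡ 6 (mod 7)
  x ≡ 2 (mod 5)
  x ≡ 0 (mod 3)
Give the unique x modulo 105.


Moduli 7, 5, 3 are pairwise coprime; by CRT there is a unique solution modulo M = 7 · 5 · 3 = 105.
Solve pairwise, accumulating the modulus:
  Start with x ≡ 6 (mod 7).
  Combine with x ≡ 2 (mod 5): since gcd(7, 5) = 1, we get a unique residue mod 35.
    Write x = 6 + 7·t and substitute into x ≡ 2 (mod 5): 7·t ≡ 2 − 6 = -4 (mod 5).
    Reduce coefficients mod 5: 2·t ≡ 1 (mod 5).
    The inverse of 2 mod 5 is 3 (since 2·3 = 6 = 1·5 + 1), so t ≡ 3·1 = 3 ≡ 3 (mod 5).
    Then x = 6 + 7·3 = 27, valid modulo lcm(7, 5) = 35: x ≡ 27 (mod 35).
  Combine with x ≡ 0 (mod 3): since gcd(35, 3) = 1, we get a unique residue mod 105.
    Write x = 27 + 35·t and substitute into x ≡ 0 (mod 3): 35·t ≡ 0 − 27 = -27 (mod 3).
    Reduce coefficients mod 3: 2·t ≡ 0 (mod 3).
    The inverse of 2 mod 3 is 2 (since 2·2 = 4 = 1·3 + 1), so t ≡ 2·0 = 0 ≡ 0 (mod 3).
    Then x = 27 + 35·0 = 27, valid modulo lcm(35, 3) = 105: x ≡ 27 (mod 105).
Verify: 27 mod 7 = 6 ✓, 27 mod 5 = 2 ✓, 27 mod 3 = 0 ✓.

x ≡ 27 (mod 105).


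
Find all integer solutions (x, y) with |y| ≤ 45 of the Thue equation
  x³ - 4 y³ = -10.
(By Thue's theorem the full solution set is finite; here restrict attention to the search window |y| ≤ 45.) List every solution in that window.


The equation is x³ - 4y³ = -10. For fixed y, x³ = 4·y³ − 10, so a solution requires the RHS to be a perfect cube.
Strategy: iterate y from -45 to 45, compute RHS = 4·y³ − 10, and check whether it is a (positive or negative) perfect cube.
Check small values of y:
  y = 0: RHS = -10 is not a perfect cube.
  y = 1: RHS = -6 is not a perfect cube.
  y = -1: RHS = -14 is not a perfect cube.
  y = 2: RHS = 22 is not a perfect cube.
  y = -2: RHS = -42 is not a perfect cube.
  y = 3: RHS = 98 is not a perfect cube.
  y = -3: RHS = -118 is not a perfect cube.
Continuing the search up to |y| = 45 finds no solutions either.
No (x, y) in the scanned range satisfies the equation.

No integer solutions with |y| ≤ 45.


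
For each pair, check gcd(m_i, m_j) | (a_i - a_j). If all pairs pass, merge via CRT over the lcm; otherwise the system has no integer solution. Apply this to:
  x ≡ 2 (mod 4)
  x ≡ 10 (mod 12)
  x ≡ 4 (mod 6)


Moduli 4, 12, 6 are not pairwise coprime, so CRT works modulo lcm(m_i) when all pairwise compatibility conditions hold.
Pairwise compatibility: gcd(m_i, m_j) must divide a_i - a_j for every pair.
Merge one congruence at a time:
  Start: x ≡ 2 (mod 4).
  Combine with x ≡ 10 (mod 12): gcd(4, 12) = 4; 10 - 2 = 8, which IS divisible by 4, so compatible.
    Write x = 2 + 4·t and substitute into x ≡ 10 (mod 12): 4·t ≡ 10 − 2 = 8 (mod 12).
    Divide the congruence (and modulus) by g = 4: 1·t ≡ 2 (mod 3).
    So t ≡ 2 (mod 3).
    Then x = 2 + 4·2 = 10, valid modulo lcm(4, 12) = 12: x ≡ 10 (mod 12).
  Combine with x ≡ 4 (mod 6): gcd(12, 6) = 6; 4 - 10 = -6, which IS divisible by 6, so compatible.
    Write x = 10 + 12·t and substitute into x ≡ 4 (mod 6): 12·t ≡ 4 − 10 = -6 (mod 6).
    Divide the congruence (and modulus) by g = 6: 2·t ≡ -1 (mod 1).
    Modulo 1 every t works; take t = 0.
    Then x = 10 + 12·0 = 10, valid modulo lcm(12, 6) = 12: x ≡ 10 (mod 12).
Verify: 10 mod 4 = 2, 10 mod 12 = 10, 10 mod 6 = 4.

x ≡ 10 (mod 12).


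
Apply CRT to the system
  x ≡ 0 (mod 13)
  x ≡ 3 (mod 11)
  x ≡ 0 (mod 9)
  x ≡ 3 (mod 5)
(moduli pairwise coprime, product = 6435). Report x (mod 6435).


Product of moduli M = 13 · 11 · 9 · 5 = 6435.
Merge one congruence at a time:
  Start: x ≡ 0 (mod 13).
  Combine with x ≡ 3 (mod 11); new modulus lcm = 143.
    Write x = 0 + 13·t and substitute into x ≡ 3 (mod 11): 13·t ≡ 3 − 0 = 3 (mod 11).
    Reduce coefficients mod 11: 2·t ≡ 3 (mod 11).
    The inverse of 2 mod 11 is 6 (since 2·6 = 12 = 1·11 + 1), so t ≡ 6·3 = 18 ≡ 7 (mod 11).
    Then x = 0 + 13·7 = 91, valid modulo lcm(13, 11) = 143: x ≡ 91 (mod 143).
  Combine with x ≡ 0 (mod 9); new modulus lcm = 1287.
    Write x = 91 + 143·t and substitute into x ≡ 0 (mod 9): 143·t ≡ 0 − 91 = -91 (mod 9).
    Reduce coefficients mod 9: 8·t ≡ 8 (mod 9).
    The inverse of 8 mod 9 is 8 (since 8·8 = 64 = 7·9 + 1), so t ≡ 8·8 = 64 ≡ 1 (mod 9).
    Then x = 91 + 143·1 = 234, valid modulo lcm(143, 9) = 1287: x ≡ 234 (mod 1287).
  Combine with x ≡ 3 (mod 5); new modulus lcm = 6435.
    Write x = 234 + 1287·t and substitute into x ≡ 3 (mod 5): 1287·t ≡ 3 − 234 = -231 (mod 5).
    Reduce coefficients mod 5: 2·t ≡ 4 (mod 5).
    The inverse of 2 mod 5 is 3 (since 2·3 = 6 = 1·5 + 1), so t ≡ 3·4 = 12 ≡ 2 (mod 5).
    Then x = 234 + 1287·2 = 2808, valid modulo lcm(1287, 5) = 6435: x ≡ 2808 (mod 6435).
Verify against each original: 2808 mod 13 = 0, 2808 mod 11 = 3, 2808 mod 9 = 0, 2808 mod 5 = 3.

x ≡ 2808 (mod 6435).


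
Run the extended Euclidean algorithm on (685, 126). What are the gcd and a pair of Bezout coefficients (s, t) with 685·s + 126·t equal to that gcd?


Euclidean algorithm on (685, 126) — divide until remainder is 0:
  685 = 5 · 126 + 55
  126 = 2 · 55 + 16
  55 = 3 · 16 + 7
  16 = 2 · 7 + 2
  7 = 3 · 2 + 1
  2 = 2 · 1 + 0
gcd(685, 126) = 1.
Track Bezout coefficients alongside the remainders: start with r₀ = 685 = a·1 + b·0 (s = 1, t = 0) and r₁ = 126 = a·0 + b·1 (s = 0, t = 1); each new remainder r_{k+1} = r_{k-1} − q_k·r_k inherits s_{k+1} = s_{k-1} − q_k·s_k, t_{k+1} = t_{k-1} − q_k·t_k, so r_k = a·s_k + b·t_k at every step:
  q = 5: r = 55, s = 1 − 5·0 = 1, t = 0 − 5·1 = -5  (check: 685·1 + 126·(-5) = 55)
  q = 2: r = 16, s = 0 − 2·1 = -2, t = 1 − 2·(-5) = 11  (check: 685·(-2) + 126·11 = 16)
  q = 3: r = 7, s = 1 − 3·(-2) = 7, t = -5 − 3·11 = -38  (check: 685·7 + 126·(-38) = 7)
  q = 2: r = 2, s = -2 − 2·7 = -16, t = 11 − 2·(-38) = 87  (check: 685·(-16) + 126·87 = 2)
  q = 3: r = 1, s = 7 − 3·(-16) = 55, t = -38 − 3·87 = -299  (check: 685·55 + 126·(-299) = 1)
The row with r = 1 (the gcd) gives the Bezout coefficients s = 55, t = -299.
Result: 685 · (55) + 126 · (-299) = 1.

gcd(685, 126) = 1; s = 55, t = -299 (check: 685·55 + 126·(-299) = 1).


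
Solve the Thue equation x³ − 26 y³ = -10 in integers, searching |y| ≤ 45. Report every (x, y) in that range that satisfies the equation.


The equation is x³ - 26y³ = -10. For fixed y, x³ = 26·y³ − 10, so a solution requires the RHS to be a perfect cube.
Strategy: iterate y from -45 to 45, compute RHS = 26·y³ − 10, and check whether it is a (positive or negative) perfect cube.
Check small values of y:
  y = 0: RHS = -10 is not a perfect cube.
  y = 1: RHS = 16 is not a perfect cube.
  y = -1: RHS = -36 is not a perfect cube.
  y = 2: RHS = 198 is not a perfect cube.
  y = -2: RHS = -218 is not a perfect cube.
  y = 3: RHS = 692 is not a perfect cube.
  y = -3: RHS = -712 is not a perfect cube.
Continuing the search up to |y| = 45 finds no solutions either.
No (x, y) in the scanned range satisfies the equation.

No integer solutions with |y| ≤ 45.


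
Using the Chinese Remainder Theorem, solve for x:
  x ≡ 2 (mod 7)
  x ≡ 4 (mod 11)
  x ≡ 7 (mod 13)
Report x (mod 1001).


Moduli 7, 11, 13 are pairwise coprime; by CRT there is a unique solution modulo M = 7 · 11 · 13 = 1001.
Solve pairwise, accumulating the modulus:
  Start with x ≡ 2 (mod 7).
  Combine with x ≡ 4 (mod 11): since gcd(7, 11) = 1, we get a unique residue mod 77.
    Write x = 2 + 7·t and substitute into x ≡ 4 (mod 11): 7·t ≡ 4 − 2 = 2 (mod 11).
    The inverse of 7 mod 11 is 8 (since 7·8 = 56 = 5·11 + 1), so t ≡ 8·2 = 16 ≡ 5 (mod 11).
    Then x = 2 + 7·5 = 37, valid modulo lcm(7, 11) = 77: x ≡ 37 (mod 77).
  Combine with x ≡ 7 (mod 13): since gcd(77, 13) = 1, we get a unique residue mod 1001.
    Write x = 37 + 77·t and substitute into x ≡ 7 (mod 13): 77·t ≡ 7 − 37 = -30 (mod 13).
    Reduce coefficients mod 13: 12·t ≡ 9 (mod 13).
    The inverse of 12 mod 13 is 12 (since 12·12 = 144 = 11·13 + 1), so t ≡ 12·9 = 108 ≡ 4 (mod 13).
    Then x = 37 + 77·4 = 345, valid modulo lcm(77, 13) = 1001: x ≡ 345 (mod 1001).
Verify: 345 mod 7 = 2 ✓, 345 mod 11 = 4 ✓, 345 mod 13 = 7 ✓.

x ≡ 345 (mod 1001).


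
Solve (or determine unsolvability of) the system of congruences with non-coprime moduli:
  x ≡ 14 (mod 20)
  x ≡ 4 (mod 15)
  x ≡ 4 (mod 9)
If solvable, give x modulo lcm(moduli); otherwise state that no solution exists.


Moduli 20, 15, 9 are not pairwise coprime, so CRT works modulo lcm(m_i) when all pairwise compatibility conditions hold.
Pairwise compatibility: gcd(m_i, m_j) must divide a_i - a_j for every pair.
Merge one congruence at a time:
  Start: x ≡ 14 (mod 20).
  Combine with x ≡ 4 (mod 15): gcd(20, 15) = 5; 4 - 14 = -10, which IS divisible by 5, so compatible.
    Write x = 14 + 20·t and substitute into x ≡ 4 (mod 15): 20·t ≡ 4 − 14 = -10 (mod 15).
    Divide the congruence (and modulus) by g = 5: 4·t ≡ -2 (mod 3).
    Reduce coefficients mod 3: 1·t ≡ 1 (mod 3).
    So t ≡ 1 (mod 3).
    Then x = 14 + 20·1 = 34, valid modulo lcm(20, 15) = 60: x ≡ 34 (mod 60).
  Combine with x ≡ 4 (mod 9): gcd(60, 9) = 3; 4 - 34 = -30, which IS divisible by 3, so compatible.
    Write x = 34 + 60·t and substitute into x ≡ 4 (mod 9): 60·t ≡ 4 − 34 = -30 (mod 9).
    Divide the congruence (and modulus) by g = 3: 20·t ≡ -10 (mod 3).
    Reduce coefficients mod 3: 2·t ≡ 2 (mod 3).
    The inverse of 2 mod 3 is 2 (since 2·2 = 4 = 1·3 + 1), so t ≡ 2·2 = 4 ≡ 1 (mod 3).
    Then x = 34 + 60·1 = 94, valid modulo lcm(60, 9) = 180: x ≡ 94 (mod 180).
Verify: 94 mod 20 = 14, 94 mod 15 = 4, 94 mod 9 = 4.

x ≡ 94 (mod 180).


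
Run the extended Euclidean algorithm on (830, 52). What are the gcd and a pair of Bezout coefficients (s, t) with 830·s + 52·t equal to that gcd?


Euclidean algorithm on (830, 52) — divide until remainder is 0:
  830 = 15 · 52 + 50
  52 = 1 · 50 + 2
  50 = 25 · 2 + 0
gcd(830, 52) = 2.
Track Bezout coefficients alongside the remainders: start with r₀ = 830 = a·1 + b·0 (s = 1, t = 0) and r₁ = 52 = a·0 + b·1 (s = 0, t = 1); each new remainder r_{k+1} = r_{k-1} − q_k·r_k inherits s_{k+1} = s_{k-1} − q_k·s_k, t_{k+1} = t_{k-1} − q_k·t_k, so r_k = a·s_k + b·t_k at every step:
  q = 15: r = 50, s = 1 − 15·0 = 1, t = 0 − 15·1 = -15  (check: 830·1 + 52·(-15) = 50)
  q = 1: r = 2, s = 0 − 1·1 = -1, t = 1 − 1·(-15) = 16  (check: 830·(-1) + 52·16 = 2)
The row with r = 2 (the gcd) gives the Bezout coefficients s = -1, t = 16.
Result: 830 · (-1) + 52 · (16) = 2.

gcd(830, 52) = 2; s = -1, t = 16 (check: 830·(-1) + 52·16 = 2).


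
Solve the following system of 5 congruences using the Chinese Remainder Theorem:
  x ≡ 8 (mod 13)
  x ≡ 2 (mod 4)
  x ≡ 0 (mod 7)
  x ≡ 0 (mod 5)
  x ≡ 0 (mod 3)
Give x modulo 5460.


Product of moduli M = 13 · 4 · 7 · 5 · 3 = 5460.
Merge one congruence at a time:
  Start: x ≡ 8 (mod 13).
  Combine with x ≡ 2 (mod 4); new modulus lcm = 52.
    Write x = 8 + 13·t and substitute into x ≡ 2 (mod 4): 13·t ≡ 2 − 8 = -6 (mod 4).
    Reduce coefficients mod 4: 1·t ≡ 2 (mod 4).
    So t ≡ 2 (mod 4).
    Then x = 8 + 13·2 = 34, valid modulo lcm(13, 4) = 52: x ≡ 34 (mod 52).
  Combine with x ≡ 0 (mod 7); new modulus lcm = 364.
    Write x = 34 + 52·t and substitute into x ≡ 0 (mod 7): 52·t ≡ 0 − 34 = -34 (mod 7).
    Reduce coefficients mod 7: 3·t ≡ 1 (mod 7).
    The inverse of 3 mod 7 is 5 (since 3·5 = 15 = 2·7 + 1), so t ≡ 5·1 = 5 ≡ 5 (mod 7).
    Then x = 34 + 52·5 = 294, valid modulo lcm(52, 7) = 364: x ≡ 294 (mod 364).
  Combine with x ≡ 0 (mod 5); new modulus lcm = 1820.
    Write x = 294 + 364·t and substitute into x ≡ 0 (mod 5): 364·t ≡ 0 − 294 = -294 (mod 5).
    Reduce coefficients mod 5: 4·t ≡ 1 (mod 5).
    The inverse of 4 mod 5 is 4 (since 4·4 = 16 = 3·5 + 1), so t ≡ 4·1 = 4 ≡ 4 (mod 5).
    Then x = 294 + 364·4 = 1750, valid modulo lcm(364, 5) = 1820: x ≡ 1750 (mod 1820).
  Combine with x ≡ 0 (mod 3); new modulus lcm = 5460.
    Write x = 1750 + 1820·t and substitute into x ≡ 0 (mod 3): 1820·t ≡ 0 − 1750 = -1750 (mod 3).
    Reduce coefficients mod 3: 2·t ≡ 2 (mod 3).
    The inverse of 2 mod 3 is 2 (since 2·2 = 4 = 1·3 + 1), so t ≡ 2·2 = 4 ≡ 1 (mod 3).
    Then x = 1750 + 1820·1 = 3570, valid modulo lcm(1820, 3) = 5460: x ≡ 3570 (mod 5460).
Verify against each original: 3570 mod 13 = 8, 3570 mod 4 = 2, 3570 mod 7 = 0, 3570 mod 5 = 0, 3570 mod 3 = 0.

x ≡ 3570 (mod 5460).


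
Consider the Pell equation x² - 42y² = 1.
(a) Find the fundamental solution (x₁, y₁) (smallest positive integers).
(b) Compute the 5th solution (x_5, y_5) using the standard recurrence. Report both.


Step 1: Find the fundamental solution (x₁, y₁) of x² - 42y² = 1.
  Expand √42 as a continued fraction. a₀ = ⌊√42⌋ = 6; iterate m_{k+1} = d_k·a_k − m_k, d_{k+1} = (42 − m_{k+1}²)/d_k, a_{k+1} = ⌊(a₀ + m_{k+1})/d_{k+1}⌋ (starting m₀ = 0, d₀ = 1), with convergents p_k = a_k·p_{k-1} + p_{k-2}, q_k = a_k·q_{k-1} + q_{k-2} (p₋₁ = 1, q₋₁ = 0):
  k = 0: a₀ = 6; p₀/q₀ = 6/1; p₀² − 42·q₀² = 36 − 42 = -6.
  k = 1: m = 6, d = 6, a = ⌊(6 + 6)/6⌋ = 2; p/q = (2·6 + 1)/(2·1 + 0) = 13/2; p² − 42·q² = 169 − 168 = 1.
  The first convergent with p² − 42·q² = 1 gives the fundamental solution (x₁, y₁) = (13, 2).
Step 2: Apply the recurrence (x_{n+1}, y_{n+1}) = (x₁x_n + 42y₁y_n, x₁y_n + y₁x_n) repeatedly.
  From (x_1, y_1) = (13, 2): x_2 = 13·13 + 42·2·2 = 337; y_2 = 13·2 + 2·13 = 52.
  From (x_2, y_2) = (337, 52): x_3 = 13·337 + 42·2·52 = 8749; y_3 = 13·52 + 2·337 = 1350.
  From (x_3, y_3) = (8749, 1350): x_4 = 13·8749 + 42·2·1350 = 227137; y_4 = 13·1350 + 2·8749 = 35048.
  From (x_4, y_4) = (227137, 35048): x_5 = 13·227137 + 42·2·35048 = 5896813; y_5 = 13·35048 + 2·227137 = 909898.
Step 3: Verify x_5² - 42·y_5² = 34772403556969 - 34772403556968 = 1 (should be 1). ✓

(x_1, y_1) = (13, 2); (x_5, y_5) = (5896813, 909898).


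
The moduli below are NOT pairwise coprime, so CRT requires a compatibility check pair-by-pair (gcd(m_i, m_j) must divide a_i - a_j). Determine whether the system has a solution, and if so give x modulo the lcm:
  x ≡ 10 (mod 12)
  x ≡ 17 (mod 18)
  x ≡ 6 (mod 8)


Moduli 12, 18, 8 are not pairwise coprime, so CRT works modulo lcm(m_i) when all pairwise compatibility conditions hold.
Pairwise compatibility: gcd(m_i, m_j) must divide a_i - a_j for every pair.
Merge one congruence at a time:
  Start: x ≡ 10 (mod 12).
  Combine with x ≡ 17 (mod 18): gcd(12, 18) = 6, and 17 - 10 = 7 is NOT divisible by 6.
    ⇒ system is inconsistent (no integer solution).

No solution (the system is inconsistent).


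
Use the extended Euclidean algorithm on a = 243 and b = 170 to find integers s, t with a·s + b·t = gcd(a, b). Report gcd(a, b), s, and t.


Euclidean algorithm on (243, 170) — divide until remainder is 0:
  243 = 1 · 170 + 73
  170 = 2 · 73 + 24
  73 = 3 · 24 + 1
  24 = 24 · 1 + 0
gcd(243, 170) = 1.
Track Bezout coefficients alongside the remainders: start with r₀ = 243 = a·1 + b·0 (s = 1, t = 0) and r₁ = 170 = a·0 + b·1 (s = 0, t = 1); each new remainder r_{k+1} = r_{k-1} − q_k·r_k inherits s_{k+1} = s_{k-1} − q_k·s_k, t_{k+1} = t_{k-1} − q_k·t_k, so r_k = a·s_k + b·t_k at every step:
  q = 1: r = 73, s = 1 − 1·0 = 1, t = 0 − 1·1 = -1  (check: 243·1 + 170·(-1) = 73)
  q = 2: r = 24, s = 0 − 2·1 = -2, t = 1 − 2·(-1) = 3  (check: 243·(-2) + 170·3 = 24)
  q = 3: r = 1, s = 1 − 3·(-2) = 7, t = -1 − 3·3 = -10  (check: 243·7 + 170·(-10) = 1)
The row with r = 1 (the gcd) gives the Bezout coefficients s = 7, t = -10.
Result: 243 · (7) + 170 · (-10) = 1.

gcd(243, 170) = 1; s = 7, t = -10 (check: 243·7 + 170·(-10) = 1).


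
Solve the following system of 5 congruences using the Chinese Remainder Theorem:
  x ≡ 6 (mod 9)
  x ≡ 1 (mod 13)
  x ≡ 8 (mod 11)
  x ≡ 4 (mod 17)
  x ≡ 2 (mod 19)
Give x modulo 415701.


Product of moduli M = 9 · 13 · 11 · 17 · 19 = 415701.
Merge one congruence at a time:
  Start: x ≡ 6 (mod 9).
  Combine with x ≡ 1 (mod 13); new modulus lcm = 117.
    Write x = 6 + 9·t and substitute into x ≡ 1 (mod 13): 9·t ≡ 1 − 6 = -5 (mod 13).
    Reduce coefficients mod 13: 9·t ≡ 8 (mod 13).
    The inverse of 9 mod 13 is 3 (since 9·3 = 27 = 2·13 + 1), so t ≡ 3·8 = 24 ≡ 11 (mod 13).
    Then x = 6 + 9·11 = 105, valid modulo lcm(9, 13) = 117: x ≡ 105 (mod 117).
  Combine with x ≡ 8 (mod 11); new modulus lcm = 1287.
    Write x = 105 + 117·t and substitute into x ≡ 8 (mod 11): 117·t ≡ 8 − 105 = -97 (mod 11).
    Reduce coefficients mod 11: 7·t ≡ 2 (mod 11).
    The inverse of 7 mod 11 is 8 (since 7·8 = 56 = 5·11 + 1), so t ≡ 8·2 = 16 ≡ 5 (mod 11).
    Then x = 105 + 117·5 = 690, valid modulo lcm(117, 11) = 1287: x ≡ 690 (mod 1287).
  Combine with x ≡ 4 (mod 17); new modulus lcm = 21879.
    Write x = 690 + 1287·t and substitute into x ≡ 4 (mod 17): 1287·t ≡ 4 − 690 = -686 (mod 17).
    Reduce coefficients mod 17: 12·t ≡ 11 (mod 17).
    The inverse of 12 mod 17 is 10 (since 12·10 = 120 = 7·17 + 1), so t ≡ 10·11 = 110 ≡ 8 (mod 17).
    Then x = 690 + 1287·8 = 10986, valid modulo lcm(1287, 17) = 21879: x ≡ 10986 (mod 21879).
  Combine with x ≡ 2 (mod 19); new modulus lcm = 415701.
    Write x = 10986 + 21879·t and substitute into x ≡ 2 (mod 19): 21879·t ≡ 2 − 10986 = -10984 (mod 19).
    Reduce coefficients mod 19: 10·t ≡ 17 (mod 19).
    The inverse of 10 mod 19 is 2 (since 10·2 = 20 = 1·19 + 1), so t ≡ 2·17 = 34 ≡ 15 (mod 19).
    Then x = 10986 + 21879·15 = 339171, valid modulo lcm(21879, 19) = 415701: x ≡ 339171 (mod 415701).
Verify against each original: 339171 mod 9 = 6, 339171 mod 13 = 1, 339171 mod 11 = 8, 339171 mod 17 = 4, 339171 mod 19 = 2.

x ≡ 339171 (mod 415701).


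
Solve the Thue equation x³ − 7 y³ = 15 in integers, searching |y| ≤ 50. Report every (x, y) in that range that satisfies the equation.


The equation is x³ - 7y³ = 15. For fixed y, x³ = 7·y³ + 15, so a solution requires the RHS to be a perfect cube.
Strategy: iterate y from -50 to 50, compute RHS = 7·y³ + 15, and check whether it is a (positive or negative) perfect cube.
Check small values of y:
  y = 0: RHS = 15 is not a perfect cube.
  y = 1: RHS = 22 is not a perfect cube.
  y = -1: RHS = 8 = (2)³ ⇒ x = 2 works.
  y = 2: RHS = 71 is not a perfect cube.
  y = -2: RHS = -41 is not a perfect cube.
  y = 3: RHS = 204 is not a perfect cube.
  y = -3: RHS = -174 is not a perfect cube.
Continuing, at y = 23: RHS = 85184 = (44)³ ⇒ x = 44 works.
Searching the remaining y in |y| ≤ 50 finds no further solutions.
Collected solutions: (2, -1), (44, 23).

Solutions (with |y| ≤ 50): (2, -1), (44, 23).
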